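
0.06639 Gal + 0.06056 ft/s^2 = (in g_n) 1 Gal = 0.01 m/s^2, so 0.06639 Gal = 0.06639 * 0.01 = 0.0006639 m/s^2. 1 ft/s^2 = 0.3048 m/s^2, so 0.06056 ft/s^2 = 0.06056 * 0.3048 = 0.018458688 m/s^2. Sum: 0.0006639 + 0.018458688 = 0.019122588 m/s^2. 1 g_n = 9.80665 m/s^2, so 0.019122588 m/s^2 = 0.019122588 / 9.80665 = 0.0019499613 g_n ≈ 0.00195 g_n (4 s.f.). Final answer: 0.00195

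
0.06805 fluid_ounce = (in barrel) 1.266e-05. Check: 1 fluid_ounce = 2.957353e-05 m^3, so 0.06805 fluid_ounce = 0.06805 * 2.957353e-05 = 2.0124787e-06 m^3. 1 barrel = 0.15898729 m^3, so 2.0124787e-06 m^3 = 2.0124787e-06 / 0.15898729 = 1.265811e-05 barrel ≈ 1.266e-05 barrel (4 s.f.).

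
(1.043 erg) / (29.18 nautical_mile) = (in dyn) 1.93e-07. Check: 1 erg = 1e-07 J, so 1.043 erg = 1.043 * 1e-07 = 1.043e-07 J. 1 nautical_mile = 1852 m, so 29.18 nautical_mile = 29.18 * 1852 = 54041.36 m. Combine: 1.043e-07 J / 54041.36 m = 1.9300032e-12 N. 1 dyn = 1e-05 N, so 1.9300032e-12 N = 1.9300032e-12 / 1e-05 = 1.9300032e-07 dyn ≈ 1.93e-07 dyn (4 s.f.).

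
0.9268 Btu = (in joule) 1 Btu = 1055.0559 J, so 0.9268 Btu = 0.9268 * 1055.0559 = 977.82576 J. 977.82576 J = 977.82576 joule ≈ 977.8 joule (4 s.f.). Final answer: 977.8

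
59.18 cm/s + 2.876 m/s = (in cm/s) 346.8. Check: 1 cm/s = 0.01 m/s, so 59.18 cm/s = 59.18 * 0.01 = 0.5918 m/s. 2.876 m/s is already in m/s. Sum: 0.5918 + 2.876 = 3.4678 m/s. 1 cm/s = 0.01 m/s, so 3.4678 m/s = 3.4678 / 0.01 = 346.78 cm/s ≈ 346.8 cm/s (4 s.f.).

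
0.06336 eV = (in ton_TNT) 1 eV = 1.6021766e-19 J, so 0.06336 eV = 0.06336 * 1.6021766e-19 = 1.0151391e-20 J. 1 ton_TNT = 4.184e+09 J, so 1.0151391e-20 J = 1.0151391e-20 / 4.184e+09 = 2.4262407e-30 ton_TNT ≈ 2.426e-30 ton_TNT (4 s.f.). Final answer: 2.426e-30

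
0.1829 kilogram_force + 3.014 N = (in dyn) 4.808e+05. Check: 1 kilogram_force = 9.80665 N, so 0.1829 kilogram_force = 0.1829 * 9.80665 = 1.7936363 N. 3.014 N is already in N. Sum: 1.7936363 + 3.014 = 4.8076363 N. 1 dyn = 1e-05 N, so 4.8076363 N = 4.8076363 / 1e-05 = 480763.63 dyn ≈ 4.808e+05 dyn (4 s.f.).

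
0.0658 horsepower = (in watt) 1 horsepower = 745.69987 W, so 0.0658 horsepower = 0.0658 * 745.69987 = 49.067052 W. 49.067052 W = 49.067052 watt ≈ 49.07 watt (4 s.f.). Final answer: 49.07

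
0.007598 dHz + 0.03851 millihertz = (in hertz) 1 dHz = 0.1 Hz, so 0.007598 dHz = 0.007598 * 0.1 = 0.0007598 Hz. 1 millihertz = 0.001 Hz, so 0.03851 millihertz = 0.03851 * 0.001 = 3.851e-05 Hz. Sum: 0.0007598 + 3.851e-05 = 0.00079831 Hz. 0.00079831 Hz = 0.00079831 hertz ≈ 0.0007983 hertz (4 s.f.). Final answer: 0.0007983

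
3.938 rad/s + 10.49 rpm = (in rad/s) 5.037. Check: 3.938 rad/s is already in rad/s. 1 rpm = 0.10471976 rad/s, so 10.49 rpm = 10.49 * 0.10471976 = 1.0985102 rad/s. Sum: 3.938 + 1.0985102 = 5.0365102 rad/s. Result: 5.0365102 rad/s ≈ 5.037 rad/s (4 s.f.).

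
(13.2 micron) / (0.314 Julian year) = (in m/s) 1.332e-12. Check: 1 micron = 1e-06 m, so 13.2 micron = 13.2 * 1e-06 = 1.32e-05 m. 1 Julian year = 31557600 s, so 0.314 Julian year = 0.314 * 31557600 = 9909086.4 s. Combine: 1.32e-05 m / 9909086.4 s = 1.3321107e-12 m/s. Result: 1.3321107e-12 m/s ≈ 1.332e-12 m/s (4 s.f.).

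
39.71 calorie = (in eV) 1.037e+21. Check: 1 calorie = 4.184 J, so 39.71 calorie = 39.71 * 4.184 = 166.14664 J. 1 eV = 1.6021766e-19 J, so 166.14664 J = 166.14664 / 1.6021766e-19 = 1.0370058e+21 eV ≈ 1.037e+21 eV (4 s.f.).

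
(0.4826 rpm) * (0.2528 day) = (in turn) 1 rpm = 0.10471976 rad/s, so 0.4826 rpm = 0.4826 * 0.10471976 = 0.050537754 rad/s. 1 day = 86400 s, so 0.2528 day = 0.2528 * 86400 = 21841.92 s. Combine: 0.050537754 rad/s * 21841.92 s = 1103.8416 rad. 1 turn = 6.2831853 rad, so 1103.8416 rad = 1103.8416 / 6.2831853 = 175.68184 turn ≈ 175.7 turn (4 s.f.). Final answer: 175.7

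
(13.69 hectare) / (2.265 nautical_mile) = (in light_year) 3.45e-15. Check: 1 hectare = 10000 m^2, so 13.69 hectare = 13.69 * 10000 = 136900 m^2. 1 nautical_mile = 1852 m, so 2.265 nautical_mile = 2.265 * 1852 = 4194.78 m. Combine: 136900 m^2 / 4194.78 m = 32.6358 m. 1 light_year = 9.4607305e+15 m, so 32.6358 m = 32.6358 / 9.4607305e+15 = 3.4496068e-15 light_year ≈ 3.45e-15 light_year (4 s.f.).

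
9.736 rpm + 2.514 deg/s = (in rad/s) 1.063. Check: 1 rpm = 0.10471976 rad/s, so 9.736 rpm = 9.736 * 0.10471976 = 1.0195515 rad/s. 1 deg/s = 0.017453293 rad/s, so 2.514 deg/s = 2.514 * 0.017453293 = 0.043877577 rad/s. Sum: 1.0195515 + 0.043877577 = 1.0634291 rad/s. Result: 1.0634291 rad/s ≈ 1.063 rad/s (4 s.f.).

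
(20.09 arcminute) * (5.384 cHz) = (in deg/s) 0.01803. Check: 1 arcminute = 0.00029088821 rad, so 20.09 arcminute = 20.09 * 0.00029088821 = 0.0058439441 rad. 1 cHz = 0.01 Hz, so 5.384 cHz = 5.384 * 0.01 = 0.05384 Hz. Combine: 0.0058439441 rad * 0.05384 Hz = 0.00031463795 rad/s. 1 deg/s = 0.017453293 rad/s, so 0.00031463795 rad/s = 0.00031463795 / 0.017453293 = 0.018027427 deg/s ≈ 0.01803 deg/s (4 s.f.).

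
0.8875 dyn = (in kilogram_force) 1 dyn = 1e-05 N, so 0.8875 dyn = 0.8875 * 1e-05 = 8.875e-06 N. 1 kilogram_force = 9.80665 N, so 8.875e-06 N = 8.875e-06 / 9.80665 = 9.0499814e-07 kilogram_force ≈ 9.05e-07 kilogram_force (4 s.f.). Final answer: 9.05e-07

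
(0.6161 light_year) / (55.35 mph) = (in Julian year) 1 light_year = 9.4607305e+15 m, so 0.6161 light_year = 0.6161 * 9.4607305e+15 = 5.828756e+15 m. 1 mph = 0.44704 m/s, so 55.35 mph = 55.35 * 0.44704 = 24.743664 m/s. Combine: 5.828756e+15 m / 24.743664 m/s = 2.355656e+14 s. 1 Julian year = 31557600 s, so 2.355656e+14 s = 2.355656e+14 / 31557600 = 7464623.4 Julian year ≈ 7.465e+06 Julian year (4 s.f.). Final answer: 7.465e+06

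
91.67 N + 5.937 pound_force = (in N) 91.67 N is already in N. 1 pound_force = 4.4482216 N, so 5.937 pound_force = 5.937 * 4.4482216 = 26.409092 N. Sum: 91.67 + 26.409092 = 118.07909 N. Result: 118.07909 N ≈ 118.1 N (4 s.f.). Final answer: 118.1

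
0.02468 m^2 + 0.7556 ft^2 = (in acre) 2.344e-05. Check: 0.02468 m^2 is already in m^2. 1 ft^2 = 0.09290304 m^2, so 0.7556 ft^2 = 0.7556 * 0.09290304 = 0.070197537 m^2. Sum: 0.02468 + 0.070197537 = 0.094877537 m^2. 1 acre = 4046.8564 m^2, so 0.094877537 m^2 = 0.094877537 / 4046.8564 = 2.344475e-05 acre ≈ 2.344e-05 acre (4 s.f.).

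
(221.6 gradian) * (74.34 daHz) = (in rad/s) 1 gradian = 0.015707963 rad, so 221.6 gradian = 221.6 * 0.015707963 = 3.4808847 rad. 1 daHz = 10 Hz, so 74.34 daHz = 74.34 * 10 = 743.4 Hz. Combine: 3.4808847 rad * 743.4 Hz = 2587.6897 rad/s. Result: 2587.6897 rad/s ≈ 2588 rad/s (4 s.f.). Final answer: 2588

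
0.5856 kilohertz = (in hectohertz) 1 kilohertz = 1000 Hz, so 0.5856 kilohertz = 0.5856 * 1000 = 585.6 Hz. 1 hectohertz = 100 Hz, so 585.6 Hz = 585.6 / 100 = 5.856 hectohertz. Final answer: 5.856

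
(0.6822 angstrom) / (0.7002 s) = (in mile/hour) 2.179e-10. Check: 1 angstrom = 1e-10 m, so 0.6822 angstrom = 0.6822 * 1e-10 = 6.822e-11 m. 0.7002 s is already in s. Combine: 6.822e-11 m / 0.7002 s = 9.7429306e-11 m/s. 1 mile/hour = 0.44704 m/s, so 9.7429306e-11 m/s = 9.7429306e-11 / 0.44704 = 2.1794315e-10 mile/hour ≈ 2.179e-10 mile/hour (4 s.f.).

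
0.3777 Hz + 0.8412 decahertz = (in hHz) 0.0879. Check: 0.3777 Hz is already in Hz. 1 decahertz = 10 Hz, so 0.8412 decahertz = 0.8412 * 10 = 8.412 Hz. Sum: 0.3777 + 8.412 = 8.7897 Hz. 1 hHz = 100 Hz, so 8.7897 Hz = 8.7897 / 100 = 0.087897 hHz ≈ 0.0879 hHz (4 s.f.).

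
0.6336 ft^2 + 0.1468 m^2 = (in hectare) 2.057e-05. Check: 1 ft^2 = 0.09290304 m^2, so 0.6336 ft^2 = 0.6336 * 0.09290304 = 0.058863366 m^2. 0.1468 m^2 is already in m^2. Sum: 0.058863366 + 0.1468 = 0.20566337 m^2. 1 hectare = 10000 m^2, so 0.20566337 m^2 = 0.20566337 / 10000 = 2.0566337e-05 hectare ≈ 2.057e-05 hectare (4 s.f.).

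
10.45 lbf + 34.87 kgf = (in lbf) 87.33. Check: 1 lbf = 4.4482216 N, so 10.45 lbf = 10.45 * 4.4482216 = 46.483916 N. 1 kgf = 9.80665 N, so 34.87 kgf = 34.87 * 9.80665 = 341.95789 N. Sum: 46.483916 + 341.95789 = 388.4418 N. 1 lbf = 4.4482216 N, so 388.4418 N = 388.4418 / 4.4482216 = 87.325191 lbf ≈ 87.33 lbf (4 s.f.).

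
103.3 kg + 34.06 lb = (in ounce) 4189. Check: 103.3 kg is already in kg. 1 lb = 0.45359237 kg, so 34.06 lb = 34.06 * 0.45359237 = 15.449356 kg. Sum: 103.3 + 15.449356 = 118.74936 kg. 1 ounce = 0.028349523 kg, so 118.74936 kg = 118.74936 / 0.028349523 = 4188.7603 ounce ≈ 4189 ounce (4 s.f.).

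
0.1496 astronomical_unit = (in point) 1 astronomical_unit = 1.4959787e+11 m, so 0.1496 astronomical_unit = 0.1496 * 1.4959787e+11 = 2.2379841e+10 m. 1 point = 0.00035277778 m, so 2.2379841e+10 m = 2.2379841e+10 / 0.00035277778 = 6.3438921e+13 point ≈ 6.344e+13 point (4 s.f.). Final answer: 6.344e+13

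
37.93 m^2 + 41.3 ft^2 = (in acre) 0.01032. Check: 37.93 m^2 is already in m^2. 1 ft^2 = 0.09290304 m^2, so 41.3 ft^2 = 41.3 * 0.09290304 = 3.8368956 m^2. Sum: 37.93 + 3.8368956 = 41.766896 m^2. 1 acre = 4046.8564 m^2, so 41.766896 m^2 = 41.766896 / 4046.8564 = 0.010320825 acre ≈ 0.01032 acre (4 s.f.).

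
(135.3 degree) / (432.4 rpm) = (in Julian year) 1 degree = 0.017453293 rad, so 135.3 degree = 135.3 * 0.017453293 = 2.3614305 rad. 1 rpm = 0.10471976 rad/s, so 432.4 rpm = 432.4 * 0.10471976 = 45.280822 rad/s. Combine: 2.3614305 rad / 45.280822 rad/s = 0.052150786 s. 1 Julian year = 31557600 s, so 0.052150786 s = 0.052150786 / 31557600 = 1.6525587e-09 Julian year ≈ 1.653e-09 Julian year (4 s.f.). Final answer: 1.653e-09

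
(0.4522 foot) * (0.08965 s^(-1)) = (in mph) 1 foot = 0.3048 m, so 0.4522 foot = 0.4522 * 0.3048 = 0.13783056 m. 0.08965 s^(-1) = 0.08965 Hz. Combine: 0.13783056 m * 0.08965 Hz = 0.01235651 m/s. 1 mph = 0.44704 m/s, so 0.01235651 m/s = 0.01235651 / 0.44704 = 0.027640725 mph ≈ 0.02764 mph (4 s.f.). Final answer: 0.02764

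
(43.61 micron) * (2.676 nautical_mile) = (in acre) 5.341e-05. Check: 1 micron = 1e-06 m, so 43.61 micron = 43.61 * 1e-06 = 4.361e-05 m. 1 nautical_mile = 1852 m, so 2.676 nautical_mile = 2.676 * 1852 = 4955.952 m. Combine: 4.361e-05 m * 4955.952 m = 0.21612907 m^2. 1 acre = 4046.8564 m^2, so 0.21612907 m^2 = 0.21612907 / 4046.8564 = 5.3406655e-05 acre ≈ 5.341e-05 acre (4 s.f.).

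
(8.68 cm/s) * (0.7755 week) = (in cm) 1 cm/s = 0.01 m/s, so 8.68 cm/s = 8.68 * 0.01 = 0.0868 m/s. 1 week = 604800 s, so 0.7755 week = 0.7755 * 604800 = 469022.4 s. Combine: 0.0868 m/s * 469022.4 s = 40711.144 m. 1 cm = 0.01 m, so 40711.144 m = 40711.144 / 0.01 = 4071114.4 cm ≈ 4.071e+06 cm (4 s.f.). Final answer: 4.071e+06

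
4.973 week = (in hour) 1 week = 604800 s, so 4.973 week = 4.973 * 604800 = 3007670.4 s. 1 hour = 3600 s, so 3007670.4 s = 3007670.4 / 3600 = 835.464 hour ≈ 835.5 hour (4 s.f.). Final answer: 835.5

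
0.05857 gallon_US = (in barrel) 1 gallon_US = 0.0037854118 m^3, so 0.05857 gallon_US = 0.05857 * 0.0037854118 = 0.00022171157 m^3. 1 barrel = 0.15898729 m^3, so 0.00022171157 m^3 = 0.00022171157 / 0.15898729 = 0.0013945238 barrel ≈ 0.001395 barrel (4 s.f.). Final answer: 0.001395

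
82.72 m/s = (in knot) 1 knot = 0.51444444 m/s, so 82.72 m/s = 82.72 / 0.51444444 = 160.79482 knot ≈ 160.8 knot (4 s.f.). Final answer: 160.8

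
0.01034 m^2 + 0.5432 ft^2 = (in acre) 1.503e-05. Check: 0.01034 m^2 is already in m^2. 1 ft^2 = 0.09290304 m^2, so 0.5432 ft^2 = 0.5432 * 0.09290304 = 0.050464931 m^2. Sum: 0.01034 + 0.050464931 = 0.060804931 m^2. 1 acre = 4046.8564 m^2, so 0.060804931 m^2 = 0.060804931 / 4046.8564 = 1.5025226e-05 acre ≈ 1.503e-05 acre (4 s.f.).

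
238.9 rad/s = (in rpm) 1 rpm = 0.10471976 rad/s, so 238.9 rad/s = 238.9 / 0.10471976 = 2281.327 rpm ≈ 2281 rpm (4 s.f.). Final answer: 2281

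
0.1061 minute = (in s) 6.366. Check: 1 minute = 60 s, so 0.1061 minute = 0.1061 * 60 = 6.366 s. Result: 6.366 s.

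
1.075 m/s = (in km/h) 3.87. Check: 1 km/h = 0.27777778 m/s, so 1.075 m/s = 1.075 / 0.27777778 = 3.87 km/h.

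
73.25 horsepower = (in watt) 5.462e+04. Check: 1 horsepower = 745.69987 W, so 73.25 horsepower = 73.25 * 745.69987 = 54622.516 W. 54622.516 W = 54622.516 watt ≈ 5.462e+04 watt (4 s.f.).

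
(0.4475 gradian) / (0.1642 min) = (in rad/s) 0.0007135. Check: 1 gradian = 0.015707963 rad, so 0.4475 gradian = 0.4475 * 0.015707963 = 0.0070293136 rad. 1 min = 60 s, so 0.1642 min = 0.1642 * 60 = 9.852 s. Combine: 0.0070293136 rad / 9.852 s = 0.00071349102 rad/s. Result: 0.00071349102 rad/s ≈ 0.0007135 rad/s (4 s.f.).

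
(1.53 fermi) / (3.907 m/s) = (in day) 1 fermi = 1e-15 m, so 1.53 fermi = 1.53 * 1e-15 = 1.53e-15 m. 3.907 m/s is already in m/s. Combine: 1.53e-15 m / 3.907 m/s = 3.9160481e-16 s. 1 day = 86400 s, so 3.9160481e-16 s = 3.9160481e-16 / 86400 = 4.5324631e-21 day ≈ 4.532e-21 day (4 s.f.). Final answer: 4.532e-21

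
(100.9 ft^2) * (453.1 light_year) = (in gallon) 1 ft^2 = 0.09290304 m^2, so 100.9 ft^2 = 100.9 * 0.09290304 = 9.3739167 m^2. 1 light_year = 9.4607305e+15 m, so 453.1 light_year = 453.1 * 9.4607305e+15 = 4.286657e+18 m. Combine: 9.3739167 m^2 * 4.286657e+18 m = 4.0182766e+19 m^3. 1 gallon = 0.0037854118 m^3, so 4.0182766e+19 m^3 = 4.0182766e+19 / 0.0037854118 = 1.0615164e+22 gallon ≈ 1.062e+22 gallon (4 s.f.). Final answer: 1.062e+22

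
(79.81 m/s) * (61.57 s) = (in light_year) 5.194e-13. Check: 79.81 m/s is already in m/s. 61.57 s is already in s. Combine: 79.81 m/s * 61.57 s = 4913.9017 m. 1 light_year = 9.4607305e+15 m, so 4913.9017 m = 4913.9017 / 9.4607305e+15 = 5.1939982e-13 light_year ≈ 5.194e-13 light_year (4 s.f.).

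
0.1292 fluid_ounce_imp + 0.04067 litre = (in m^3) 1 fluid_ounce_imp = 2.8413063e-05 m^3, so 0.1292 fluid_ounce_imp = 0.1292 * 2.8413063e-05 = 3.6709677e-06 m^3. 1 litre = 0.001 m^3, so 0.04067 litre = 0.04067 * 0.001 = 4.067e-05 m^3. Sum: 3.6709677e-06 + 4.067e-05 = 4.4340968e-05 m^3. Result: 4.4340968e-05 m^3 ≈ 4.434e-05 m^3 (4 s.f.). Final answer: 4.434e-05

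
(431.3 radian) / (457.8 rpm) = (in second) 8.997. Check: 431.3 radian = 431.3 rad. 1 rpm = 0.10471976 rad/s, so 457.8 rpm = 457.8 * 0.10471976 = 47.940704 rad/s. Combine: 431.3 rad / 47.940704 rad/s = 8.9965304 s. 8.9965304 s = 8.9965304 second ≈ 8.997 second (4 s.f.).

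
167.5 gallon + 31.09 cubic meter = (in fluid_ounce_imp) 1 gallon = 0.0037854118 m^3, so 167.5 gallon = 167.5 * 0.0037854118 = 0.63405647 m^3. 31.09 cubic meter = 31.09 m^3. Sum: 0.63405647 + 31.09 = 31.724056 m^3. 1 fluid_ounce_imp = 2.8413063e-05 m^3, so 31.724056 m^3 = 31.724056 / 2.8413063e-05 = 1116530.7 fluid_ounce_imp ≈ 1.117e+06 fluid_ounce_imp (4 s.f.). Final answer: 1.117e+06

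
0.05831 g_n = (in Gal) 57.18. Check: 1 g_n = 9.80665 m/s^2, so 0.05831 g_n = 0.05831 * 9.80665 = 0.57182576 m/s^2. 1 Gal = 0.01 m/s^2, so 0.57182576 m/s^2 = 0.57182576 / 0.01 = 57.182576 Gal ≈ 57.18 Gal (4 s.f.).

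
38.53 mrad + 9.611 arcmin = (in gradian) 1 mrad = 0.001 rad, so 38.53 mrad = 38.53 * 0.001 = 0.03853 rad. 1 arcmin = 0.00029088821 rad, so 9.611 arcmin = 9.611 * 0.00029088821 = 0.0027957266 rad. Sum: 0.03853 + 0.0027957266 = 0.041325727 rad. 1 gradian = 0.015707963 rad, so 0.041325727 rad = 0.041325727 / 0.015707963 = 2.6308775 gradian ≈ 2.631 gradian (4 s.f.). Final answer: 2.631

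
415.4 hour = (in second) 1 hour = 3600 s, so 415.4 hour = 415.4 * 3600 = 1495440 s. 1495440 s = 1495440 second ≈ 1.495e+06 second (4 s.f.). Final answer: 1.495e+06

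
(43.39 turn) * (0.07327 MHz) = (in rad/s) 1.998e+07. Check: 1 turn = 6.2831853 rad, so 43.39 turn = 43.39 * 6.2831853 = 272.62741 rad. 1 MHz = 1000000 Hz, so 0.07327 MHz = 0.07327 * 1000000 = 73270 Hz. Combine: 272.62741 rad * 73270 Hz = 19975410 rad/s. Result: 19975410 rad/s ≈ 1.998e+07 rad/s (4 s.f.).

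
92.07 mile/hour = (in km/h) 1 mile/hour = 0.44704 m/s, so 92.07 mile/hour = 92.07 * 0.44704 = 41.158973 m/s. 1 km/h = 0.27777778 m/s, so 41.158973 m/s = 41.158973 / 0.27777778 = 148.1723 km/h ≈ 148.2 km/h (4 s.f.). Final answer: 148.2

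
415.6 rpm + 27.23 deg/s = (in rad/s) 44. Check: 1 rpm = 0.10471976 rad/s, so 415.6 rpm = 415.6 * 0.10471976 = 43.52153 rad/s. 1 deg/s = 0.017453293 rad/s, so 27.23 deg/s = 27.23 * 0.017453293 = 0.47525316 rad/s. Sum: 43.52153 + 0.47525316 = 43.996783 rad/s. Result: 43.996783 rad/s ≈ 44 rad/s (4 s.f.).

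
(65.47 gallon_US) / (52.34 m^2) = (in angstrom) 1 gallon_US = 0.0037854118 m^3, so 65.47 gallon_US = 65.47 * 0.0037854118 = 0.24783091 m^3. 52.34 m^2 is already in m^2. Combine: 0.24783091 m^3 / 52.34 m^2 = 0.0047350193 m. 1 angstrom = 1e-10 m, so 0.0047350193 m = 0.0047350193 / 1e-10 = 47350193 angstrom ≈ 4.735e+07 angstrom (4 s.f.). Final answer: 4.735e+07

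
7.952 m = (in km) 1 km = 1000 m, so 7.952 m = 7.952 / 1000 = 0.007952 km. Final answer: 0.007952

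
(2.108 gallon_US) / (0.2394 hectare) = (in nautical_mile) 1.8e-09. Check: 1 gallon_US = 0.0037854118 m^3, so 2.108 gallon_US = 2.108 * 0.0037854118 = 0.007979648 m^3. 1 hectare = 10000 m^2, so 0.2394 hectare = 0.2394 * 10000 = 2394 m^2. Combine: 0.007979648 m^3 / 2394 m^2 = 3.3331863e-06 m. 1 nautical_mile = 1852 m, so 3.3331863e-06 m = 3.3331863e-06 / 1852 = 1.7997766e-09 nautical_mile ≈ 1.8e-09 nautical_mile (4 s.f.).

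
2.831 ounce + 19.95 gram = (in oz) 1 ounce = 0.028349523 kg, so 2.831 ounce = 2.831 * 0.028349523 = 0.0802575 kg. 1 gram = 0.001 kg, so 19.95 gram = 19.95 * 0.001 = 0.01995 kg. Sum: 0.0802575 + 0.01995 = 0.1002075 kg. 1 oz = 0.028349523 kg, so 0.1002075 kg = 0.1002075 / 0.028349523 = 3.5347155 oz ≈ 3.535 oz (4 s.f.). Final answer: 3.535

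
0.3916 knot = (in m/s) 1 knot = 0.51444444 m/s, so 0.3916 knot = 0.3916 * 0.51444444 = 0.20145644 m/s. Result: 0.20145644 m/s ≈ 0.2015 m/s (4 s.f.). Final answer: 0.2015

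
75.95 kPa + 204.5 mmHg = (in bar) 1.032. Check: 1 kPa = 1000 Pa, so 75.95 kPa = 75.95 * 1000 = 75950 Pa. 1 mmHg = 133.32237 Pa, so 204.5 mmHg = 204.5 * 133.32237 = 27264.424 Pa. Sum: 75950 + 27264.424 = 103214.42 Pa. 1 bar = 100000 Pa, so 103214.42 Pa = 103214.42 / 100000 = 1.0321442 bar ≈ 1.032 bar (4 s.f.).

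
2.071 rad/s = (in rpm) 1 rpm = 0.10471976 rad/s, so 2.071 rad/s = 2.071 / 0.10471976 = 19.776593 rpm ≈ 19.78 rpm (4 s.f.). Final answer: 19.78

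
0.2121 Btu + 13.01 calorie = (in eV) 1 Btu = 1055.0559 J, so 0.2121 Btu = 0.2121 * 1055.0559 = 223.77735 J. 1 calorie = 4.184 J, so 13.01 calorie = 13.01 * 4.184 = 54.43384 J. Sum: 223.77735 + 54.43384 = 278.21119 J. 1 eV = 1.6021766e-19 J, so 278.21119 J = 278.21119 / 1.6021766e-19 = 1.7364576e+21 eV ≈ 1.736e+21 eV (4 s.f.). Final answer: 1.736e+21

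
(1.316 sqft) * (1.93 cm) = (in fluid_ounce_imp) 83.05. Check: 1 sqft = 0.09290304 m^2, so 1.316 sqft = 1.316 * 0.09290304 = 0.1222604 m^2. 1 cm = 0.01 m, so 1.93 cm = 1.93 * 0.01 = 0.0193 m. Combine: 0.1222604 m^2 * 0.0193 m = 0.0023596257 m^3. 1 fluid_ounce_imp = 2.8413063e-05 m^3, so 0.0023596257 m^3 = 0.0023596257 / 2.8413063e-05 = 83.047216 fluid_ounce_imp ≈ 83.05 fluid_ounce_imp (4 s.f.).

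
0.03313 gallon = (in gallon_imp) 0.02759. Check: 1 gallon = 0.0037854118 m^3, so 0.03313 gallon = 0.03313 * 0.0037854118 = 0.00012541069 m^3. 1 gallon_imp = 0.00454609 m^3, so 0.00012541069 m^3 = 0.00012541069 / 0.00454609 = 0.027586496 gallon_imp ≈ 0.02759 gallon_imp (4 s.f.).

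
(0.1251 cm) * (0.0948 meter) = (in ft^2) 1 cm = 0.01 m, so 0.1251 cm = 0.1251 * 0.01 = 0.001251 m. 0.0948 meter = 0.0948 m. Combine: 0.001251 m * 0.0948 m = 0.0001185948 m^2. 1 ft^2 = 0.09290304 m^2, so 0.0001185948 m^2 = 0.0001185948 / 0.09290304 = 0.0012765438 ft^2 ≈ 0.001277 ft^2 (4 s.f.). Final answer: 0.001277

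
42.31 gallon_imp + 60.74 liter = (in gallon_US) 1 gallon_imp = 0.00454609 m^3, so 42.31 gallon_imp = 42.31 * 0.00454609 = 0.19234507 m^3. 1 liter = 0.001 m^3, so 60.74 liter = 60.74 * 0.001 = 0.06074 m^3. Sum: 0.19234507 + 0.06074 = 0.25308507 m^3. 1 gallon_US = 0.0037854118 m^3, so 0.25308507 m^3 = 0.25308507 / 0.0037854118 = 66.858002 gallon_US ≈ 66.86 gallon_US (4 s.f.). Final answer: 66.86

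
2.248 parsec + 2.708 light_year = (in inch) 1 parsec = 3.0856776e+16 m, so 2.248 parsec = 2.248 * 3.0856776e+16 = 6.9366032e+16 m. 1 light_year = 9.4607305e+15 m, so 2.708 light_year = 2.708 * 9.4607305e+15 = 2.5619658e+16 m. Sum: 6.9366032e+16 + 2.5619658e+16 = 9.498569e+16 m. 1 inch = 0.0254 m, so 9.498569e+16 m = 9.498569e+16 / 0.0254 = 3.7395941e+18 inch ≈ 3.74e+18 inch (4 s.f.). Final answer: 3.74e+18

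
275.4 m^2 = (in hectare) 1 hectare = 10000 m^2, so 275.4 m^2 = 275.4 / 10000 = 0.02754 hectare. Final answer: 0.02754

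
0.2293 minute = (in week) 1 minute = 60 s, so 0.2293 minute = 0.2293 * 60 = 13.758 s. 1 week = 604800 s, so 13.758 s = 13.758 / 604800 = 2.2748016e-05 week ≈ 2.275e-05 week (4 s.f.). Final answer: 2.275e-05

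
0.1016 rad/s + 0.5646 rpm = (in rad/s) 0.1607. Check: 0.1016 rad/s is already in rad/s. 1 rpm = 0.10471976 rad/s, so 0.5646 rpm = 0.5646 * 0.10471976 = 0.059124774 rad/s. Sum: 0.1016 + 0.059124774 = 0.16072477 rad/s. Result: 0.16072477 rad/s ≈ 0.1607 rad/s (4 s.f.).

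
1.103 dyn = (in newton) 1 dyn = 1e-05 N, so 1.103 dyn = 1.103 * 1e-05 = 1.103e-05 N. 1.103e-05 N = 1.103e-05 newton. Final answer: 1.103e-05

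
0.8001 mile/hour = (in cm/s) 1 mile/hour = 0.44704 m/s, so 0.8001 mile/hour = 0.8001 * 0.44704 = 0.3576767 m/s. 1 cm/s = 0.01 m/s, so 0.3576767 m/s = 0.3576767 / 0.01 = 35.76767 cm/s ≈ 35.77 cm/s (4 s.f.). Final answer: 35.77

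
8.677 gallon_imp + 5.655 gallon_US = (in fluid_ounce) 2058. Check: 1 gallon_imp = 0.00454609 m^3, so 8.677 gallon_imp = 8.677 * 0.00454609 = 0.039446423 m^3. 1 gallon_US = 0.0037854118 m^3, so 5.655 gallon_US = 5.655 * 0.0037854118 = 0.021406504 m^3. Sum: 0.039446423 + 0.021406504 = 0.060852927 m^3. 1 fluid_ounce = 2.957353e-05 m^3, so 0.060852927 m^3 = 0.060852927 / 2.957353e-05 = 2057.6822 fluid_ounce ≈ 2058 fluid_ounce (4 s.f.).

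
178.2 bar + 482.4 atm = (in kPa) 6.67e+04. Check: 1 bar = 100000 Pa, so 178.2 bar = 178.2 * 100000 = 17820000 Pa. 1 atm = 101325 Pa, so 482.4 atm = 482.4 * 101325 = 48879180 Pa. Sum: 17820000 + 48879180 = 66699180 Pa. 1 kPa = 1000 Pa, so 66699180 Pa = 66699180 / 1000 = 66699.18 kPa ≈ 6.67e+04 kPa (4 s.f.).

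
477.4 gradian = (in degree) 1 gradian = 0.015707963 rad, so 477.4 gradian = 477.4 * 0.015707963 = 7.4989817 rad. 1 degree = 0.017453293 rad, so 7.4989817 rad = 7.4989817 / 0.017453293 = 429.66 degree ≈ 429.7 degree (4 s.f.). Final answer: 429.7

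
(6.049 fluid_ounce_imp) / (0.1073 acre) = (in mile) 1 fluid_ounce_imp = 2.8413063e-05 m^3, so 6.049 fluid_ounce_imp = 6.049 * 2.8413063e-05 = 0.00017187062 m^3. 1 acre = 4046.8564 m^2, so 0.1073 acre = 0.1073 * 4046.8564 = 434.22769 m^2. Combine: 0.00017187062 m^3 / 434.22769 m^2 = 3.9580759e-07 m. 1 mile = 1609.344 m, so 3.9580759e-07 m = 3.9580759e-07 / 1609.344 = 2.4594343e-10 mile ≈ 2.459e-10 mile (4 s.f.). Final answer: 2.459e-10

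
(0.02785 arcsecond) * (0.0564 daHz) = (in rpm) 7.272e-07. Check: 1 arcsecond = 4.8481368e-06 rad, so 0.02785 arcsecond = 0.02785 * 4.8481368e-06 = 1.3502061e-07 rad. 1 daHz = 10 Hz, so 0.0564 daHz = 0.0564 * 10 = 0.564 Hz. Combine: 1.3502061e-07 rad * 0.564 Hz = 7.6151624e-08 rad/s. 1 rpm = 0.10471976 rad/s, so 7.6151624e-08 rad/s = 7.6151624e-08 / 0.10471976 = 7.2719444e-07 rpm ≈ 7.272e-07 rpm (4 s.f.).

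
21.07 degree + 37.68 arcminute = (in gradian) 24.11. Check: 1 degree = 0.017453293 rad, so 21.07 degree = 21.07 * 0.017453293 = 0.36774087 rad. 1 arcminute = 0.00029088821 rad, so 37.68 arcminute = 37.68 * 0.00029088821 = 0.010960668 rad. Sum: 0.36774087 + 0.010960668 = 0.37870154 rad. 1 gradian = 0.015707963 rad, so 0.37870154 rad = 0.37870154 / 0.015707963 = 24.108889 gradian ≈ 24.11 gradian (4 s.f.).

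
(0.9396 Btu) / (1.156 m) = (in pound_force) 192.8. Check: 1 Btu = 1055.0559 J, so 0.9396 Btu = 0.9396 * 1055.0559 = 991.33048 J. 1.156 m is already in m. Combine: 991.33048 J / 1.156 m = 857.55232 N. 1 pound_force = 4.4482216 N, so 857.55232 N = 857.55232 / 4.4482216 = 192.78543 pound_force ≈ 192.8 pound_force (4 s.f.).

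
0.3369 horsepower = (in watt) 1 horsepower = 745.69987 W, so 0.3369 horsepower = 0.3369 * 745.69987 = 251.22629 W. 251.22629 W = 251.22629 watt ≈ 251.2 watt (4 s.f.). Final answer: 251.2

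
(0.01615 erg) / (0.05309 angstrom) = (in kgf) 31.02. Check: 1 erg = 1e-07 J, so 0.01615 erg = 0.01615 * 1e-07 = 1.615e-09 J. 1 angstrom = 1e-10 m, so 0.05309 angstrom = 0.05309 * 1e-10 = 5.309e-12 m. Combine: 1.615e-09 J / 5.309e-12 m = 304.20041 N. 1 kgf = 9.80665 N, so 304.20041 N = 304.20041 / 9.80665 = 31.019809 kgf ≈ 31.02 kgf (4 s.f.).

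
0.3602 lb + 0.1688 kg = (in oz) 1 lb = 0.45359237 kg, so 0.3602 lb = 0.3602 * 0.45359237 = 0.16338397 kg. 0.1688 kg is already in kg. Sum: 0.16338397 + 0.1688 = 0.33218397 kg. 1 oz = 0.028349523 kg, so 0.33218397 kg = 0.33218397 / 0.028349523 = 11.717445 oz ≈ 11.72 oz (4 s.f.). Final answer: 11.72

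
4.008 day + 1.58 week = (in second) 1 day = 86400 s, so 4.008 day = 4.008 * 86400 = 346291.2 s. 1 week = 604800 s, so 1.58 week = 1.58 * 604800 = 955584 s. Sum: 346291.2 + 955584 = 1301875.2 s. 1301875.2 s = 1301875.2 second ≈ 1.302e+06 second (4 s.f.). Final answer: 1.302e+06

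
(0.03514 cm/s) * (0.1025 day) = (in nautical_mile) 0.00168. Check: 1 cm/s = 0.01 m/s, so 0.03514 cm/s = 0.03514 * 0.01 = 0.0003514 m/s. 1 day = 86400 s, so 0.1025 day = 0.1025 * 86400 = 8856 s. Combine: 0.0003514 m/s * 8856 s = 3.1119984 m. 1 nautical_mile = 1852 m, so 3.1119984 m = 3.1119984 / 1852 = 0.0016803447 nautical_mile ≈ 0.00168 nautical_mile (4 s.f.).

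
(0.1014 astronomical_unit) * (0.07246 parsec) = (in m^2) 3.392e+25. Check: 1 astronomical_unit = 1.4959787e+11 m, so 0.1014 astronomical_unit = 0.1014 * 1.4959787e+11 = 1.5169224e+10 m. 1 parsec = 3.0856776e+16 m, so 0.07246 parsec = 0.07246 * 3.0856776e+16 = 2.235882e+15 m. Combine: 1.5169224e+10 m * 2.235882e+15 m = 3.3916595e+25 m^2. Result: 3.3916595e+25 m^2 ≈ 3.392e+25 m^2 (4 s.f.).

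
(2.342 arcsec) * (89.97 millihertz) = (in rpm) 1 arcsec = 4.8481368e-06 rad, so 2.342 arcsec = 2.342 * 4.8481368e-06 = 1.1354336e-05 rad. 1 millihertz = 0.001 Hz, so 89.97 millihertz = 89.97 * 0.001 = 0.08997 Hz. Combine: 1.1354336e-05 rad * 0.08997 Hz = 1.0215496e-06 rad/s. 1 rpm = 0.10471976 rad/s, so 1.0215496e-06 rad/s = 1.0215496e-06 / 0.10471976 = 9.7550806e-06 rpm ≈ 9.755e-06 rpm (4 s.f.). Final answer: 9.755e-06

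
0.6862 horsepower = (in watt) 511.7. Check: 1 horsepower = 745.69987 W, so 0.6862 horsepower = 0.6862 * 745.69987 = 511.69925 W. 511.69925 W = 511.69925 watt ≈ 511.7 watt (4 s.f.).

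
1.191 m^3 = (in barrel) 7.491. Check: 1 barrel = 0.15898729 m^3, so 1.191 m^3 = 1.191 / 0.15898729 = 7.4911646 barrel ≈ 7.491 barrel (4 s.f.).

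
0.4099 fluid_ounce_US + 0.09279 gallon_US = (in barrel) 1 fluid_ounce_US = 2.957353e-05 m^3, so 0.4099 fluid_ounce_US = 0.4099 * 2.957353e-05 = 1.212219e-05 m^3. 1 gallon_US = 0.0037854118 m^3, so 0.09279 gallon_US = 0.09279 * 0.0037854118 = 0.00035124836 m^3. Sum: 1.212219e-05 + 0.00035124836 = 0.00036337055 m^3. 1 barrel = 0.15898729 m^3, so 0.00036337055 m^3 = 0.00036337055 / 0.15898729 = 0.002285532 barrel ≈ 0.002286 barrel (4 s.f.). Final answer: 0.002286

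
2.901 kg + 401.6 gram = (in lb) 7.281. Check: 2.901 kg is already in kg. 1 gram = 0.001 kg, so 401.6 gram = 401.6 * 0.001 = 0.4016 kg. Sum: 2.901 + 0.4016 = 3.3026 kg. 1 lb = 0.45359237 kg, so 3.3026 kg = 3.3026 / 0.45359237 = 7.2809867 lb ≈ 7.281 lb (4 s.f.).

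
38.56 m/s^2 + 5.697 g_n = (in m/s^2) 38.56 m/s^2 is already in m/s^2. 1 g_n = 9.80665 m/s^2, so 5.697 g_n = 5.697 * 9.80665 = 55.868485 m/s^2. Sum: 38.56 + 55.868485 = 94.428485 m/s^2. Result: 94.428485 m/s^2 ≈ 94.43 m/s^2 (4 s.f.). Final answer: 94.43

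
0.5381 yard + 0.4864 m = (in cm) 97.84. Check: 1 yard = 0.9144 m, so 0.5381 yard = 0.5381 * 0.9144 = 0.49203864 m. 0.4864 m is already in m. Sum: 0.49203864 + 0.4864 = 0.97843864 m. 1 cm = 0.01 m, so 0.97843864 m = 0.97843864 / 0.01 = 97.843864 cm ≈ 97.84 cm (4 s.f.).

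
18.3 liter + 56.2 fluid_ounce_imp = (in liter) 19.9. Check: 1 liter = 0.001 m^3, so 18.3 liter = 18.3 * 0.001 = 0.0183 m^3. 1 fluid_ounce_imp = 2.8413063e-05 m^3, so 56.2 fluid_ounce_imp = 56.2 * 2.8413063e-05 = 0.0015968141 m^3. Sum: 0.0183 + 0.0015968141 = 0.019896814 m^3. 1 liter = 0.001 m^3, so 0.019896814 m^3 = 0.019896814 / 0.001 = 19.896814 liter ≈ 19.9 liter (4 s.f.).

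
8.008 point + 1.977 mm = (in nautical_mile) 2.593e-06. Check: 1 point = 0.00035277778 m, so 8.008 point = 8.008 * 0.00035277778 = 0.0028250444 m. 1 mm = 0.001 m, so 1.977 mm = 1.977 * 0.001 = 0.001977 m. Sum: 0.0028250444 + 0.001977 = 0.0048020444 m. 1 nautical_mile = 1852 m, so 0.0048020444 m = 0.0048020444 / 1852 = 2.5928966e-06 nautical_mile ≈ 2.593e-06 nautical_mile (4 s.f.).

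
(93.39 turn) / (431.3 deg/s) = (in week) 0.0001289. Check: 1 turn = 6.2831853 rad, so 93.39 turn = 93.39 * 6.2831853 = 586.78668 rad. 1 deg/s = 0.017453293 rad/s, so 431.3 deg/s = 431.3 * 0.017453293 = 7.5276051 rad/s. Combine: 586.78668 rad / 7.5276051 rad/s = 77.95131 s. 1 week = 604800 s, so 77.95131 s = 77.95131 / 604800 = 0.00012888775 week ≈ 0.0001289 week (4 s.f.).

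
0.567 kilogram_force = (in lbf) 1.25. Check: 1 kilogram_force = 9.80665 N, so 0.567 kilogram_force = 0.567 * 9.80665 = 5.5603705 N. 1 lbf = 4.4482216 N, so 5.5603705 N = 5.5603705 / 4.4482216 = 1.250021 lbf ≈ 1.25 lbf (4 s.f.).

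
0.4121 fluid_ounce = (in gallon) 0.00322. Check: 1 fluid_ounce = 2.957353e-05 m^3, so 0.4121 fluid_ounce = 0.4121 * 2.957353e-05 = 1.2187252e-05 m^3. 1 gallon = 0.0037854118 m^3, so 1.2187252e-05 m^3 = 1.2187252e-05 / 0.0037854118 = 0.0032195313 gallon ≈ 0.00322 gallon (4 s.f.).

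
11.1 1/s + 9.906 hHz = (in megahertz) 11.1 1/s = 11.1 Hz. 1 hHz = 100 Hz, so 9.906 hHz = 9.906 * 100 = 990.6 Hz. Sum: 11.1 + 990.6 = 1001.7 Hz. 1 megahertz = 1000000 Hz, so 1001.7 Hz = 1001.7 / 1000000 = 0.0010017 megahertz ≈ 0.001002 megahertz (4 s.f.). Final answer: 0.001002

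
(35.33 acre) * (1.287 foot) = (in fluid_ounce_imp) 1.974e+09. Check: 1 acre = 4046.8564 m^2, so 35.33 acre = 35.33 * 4046.8564 = 142975.44 m^2. 1 foot = 0.3048 m, so 1.287 foot = 1.287 * 0.3048 = 0.3922776 m. Combine: 142975.44 m^2 * 0.3922776 m = 56086.061 m^3. 1 fluid_ounce_imp = 2.8413063e-05 m^3, so 56086.061 m^3 = 56086.061 / 2.8413063e-05 = 1.9739534e+09 fluid_ounce_imp ≈ 1.974e+09 fluid_ounce_imp (4 s.f.).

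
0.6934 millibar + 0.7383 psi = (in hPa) 1 millibar = 100 Pa, so 0.6934 millibar = 0.6934 * 100 = 69.34 Pa. 1 psi = 6894.7573 Pa, so 0.7383 psi = 0.7383 * 6894.7573 = 5090.3993 Pa. Sum: 69.34 + 5090.3993 = 5159.7393 Pa. 1 hPa = 100 Pa, so 5159.7393 Pa = 5159.7393 / 100 = 51.597393 hPa ≈ 51.6 hPa (4 s.f.). Final answer: 51.6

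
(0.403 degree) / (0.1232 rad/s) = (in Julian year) 1.809e-09. Check: 1 degree = 0.017453293 rad, so 0.403 degree = 0.403 * 0.017453293 = 0.0070336769 rad. 0.1232 rad/s is already in rad/s. Combine: 0.0070336769 rad / 0.1232 rad/s = 0.057091533 s. 1 Julian year = 31557600 s, so 0.057091533 s = 0.057091533 / 31557600 = 1.8091215e-09 Julian year ≈ 1.809e-09 Julian year (4 s.f.).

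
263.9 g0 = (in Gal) 1 g0 = 9.80665 m/s^2, so 263.9 g0 = 263.9 * 9.80665 = 2587.9749 m/s^2. 1 Gal = 0.01 m/s^2, so 2587.9749 m/s^2 = 2587.9749 / 0.01 = 258797.49 Gal ≈ 2.588e+05 Gal (4 s.f.). Final answer: 2.588e+05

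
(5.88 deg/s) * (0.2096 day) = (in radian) 1858. Check: 1 deg/s = 0.017453293 rad/s, so 5.88 deg/s = 5.88 * 0.017453293 = 0.10262536 rad/s. 1 day = 86400 s, so 0.2096 day = 0.2096 * 86400 = 18109.44 s. Combine: 0.10262536 rad/s * 18109.44 s = 1858.4878 rad. 1858.4878 rad = 1858.4878 radian ≈ 1858 radian (4 s.f.).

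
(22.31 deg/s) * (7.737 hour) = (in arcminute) 1 deg/s = 0.017453293 rad/s, so 22.31 deg/s = 22.31 * 0.017453293 = 0.38938296 rad/s. 1 hour = 3600 s, so 7.737 hour = 7.737 * 3600 = 27853.2 s. Combine: 0.38938296 rad/s * 27853.2 s = 10845.561 rad. 1 arcminute = 0.00029088821 rad, so 10845.561 rad = 10845.561 / 0.00029088821 = 37284294 arcminute ≈ 3.728e+07 arcminute (4 s.f.). Final answer: 3.728e+07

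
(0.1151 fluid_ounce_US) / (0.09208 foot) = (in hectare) 1.213e-08. Check: 1 fluid_ounce_US = 2.957353e-05 m^3, so 0.1151 fluid_ounce_US = 0.1151 * 2.957353e-05 = 3.4039133e-06 m^3. 1 foot = 0.3048 m, so 0.09208 foot = 0.09208 * 0.3048 = 0.028065984 m. Combine: 3.4039133e-06 m^3 / 0.028065984 m = 0.00012128252 m^2. 1 hectare = 10000 m^2, so 0.00012128252 m^2 = 0.00012128252 / 10000 = 1.2128252e-08 hectare ≈ 1.213e-08 hectare (4 s.f.).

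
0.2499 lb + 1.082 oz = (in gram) 1 lb = 0.45359237 kg, so 0.2499 lb = 0.2499 * 0.45359237 = 0.11335273 kg. 1 oz = 0.028349523 kg, so 1.082 oz = 1.082 * 0.028349523 = 0.030674184 kg. Sum: 0.11335273 + 0.030674184 = 0.14402692 kg. 1 gram = 0.001 kg, so 0.14402692 kg = 0.14402692 / 0.001 = 144.02692 gram ≈ 144 gram (4 s.f.). Final answer: 144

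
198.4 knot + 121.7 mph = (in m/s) 156.5. Check: 1 knot = 0.51444444 m/s, so 198.4 knot = 198.4 * 0.51444444 = 102.06578 m/s. 1 mph = 0.44704 m/s, so 121.7 mph = 121.7 * 0.44704 = 54.404768 m/s. Sum: 102.06578 + 54.404768 = 156.47055 m/s. Result: 156.47055 m/s ≈ 156.5 m/s (4 s.f.).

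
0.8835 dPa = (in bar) 1 dPa = 0.1 Pa, so 0.8835 dPa = 0.8835 * 0.1 = 0.08835 Pa. 1 bar = 100000 Pa, so 0.08835 Pa = 0.08835 / 100000 = 8.835e-07 bar. Final answer: 8.835e-07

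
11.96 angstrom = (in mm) 1 angstrom = 1e-10 m, so 11.96 angstrom = 11.96 * 1e-10 = 1.196e-09 m. 1 mm = 0.001 m, so 1.196e-09 m = 1.196e-09 / 0.001 = 1.196e-06 mm. Final answer: 1.196e-06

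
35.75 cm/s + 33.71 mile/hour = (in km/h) 1 cm/s = 0.01 m/s, so 35.75 cm/s = 35.75 * 0.01 = 0.3575 m/s. 1 mile/hour = 0.44704 m/s, so 33.71 mile/hour = 33.71 * 0.44704 = 15.069718 m/s. Sum: 0.3575 + 15.069718 = 15.427218 m/s. 1 km/h = 0.27777778 m/s, so 15.427218 m/s = 15.427218 / 0.27777778 = 55.537986 km/h ≈ 55.54 km/h (4 s.f.). Final answer: 55.54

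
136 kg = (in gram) 1 gram = 0.001 kg, so 136 kg = 136 / 0.001 = 136000 gram ≈ 1.36e+05 gram (4 s.f.). Final answer: 1.36e+05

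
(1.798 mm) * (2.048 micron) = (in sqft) 3.964e-08. Check: 1 mm = 0.001 m, so 1.798 mm = 1.798 * 0.001 = 0.001798 m. 1 micron = 1e-06 m, so 2.048 micron = 2.048 * 1e-06 = 2.048e-06 m. Combine: 0.001798 m * 2.048e-06 m = 3.682304e-09 m^2. 1 sqft = 0.09290304 m^2, so 3.682304e-09 m^2 = 3.682304e-09 / 0.09290304 = 3.963599e-08 sqft ≈ 3.964e-08 sqft (4 s.f.).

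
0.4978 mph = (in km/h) 1 mph = 0.44704 m/s, so 0.4978 mph = 0.4978 * 0.44704 = 0.22253651 m/s. 1 km/h = 0.27777778 m/s, so 0.22253651 m/s = 0.22253651 / 0.27777778 = 0.80113144 km/h ≈ 0.8011 km/h (4 s.f.). Final answer: 0.8011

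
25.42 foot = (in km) 0.007748. Check: 1 foot = 0.3048 m, so 25.42 foot = 25.42 * 0.3048 = 7.748016 m. 1 km = 1000 m, so 7.748016 m = 7.748016 / 1000 = 0.007748016 km ≈ 0.007748 km (4 s.f.).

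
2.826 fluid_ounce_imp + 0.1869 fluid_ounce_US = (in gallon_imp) 1 fluid_ounce_imp = 2.8413063e-05 m^3, so 2.826 fluid_ounce_imp = 2.826 * 2.8413063e-05 = 8.0295315e-05 m^3. 1 fluid_ounce_US = 2.957353e-05 m^3, so 0.1869 fluid_ounce_US = 0.1869 * 2.957353e-05 = 5.5272927e-06 m^3. Sum: 8.0295315e-05 + 5.5272927e-06 = 8.5822607e-05 m^3. 1 gallon_imp = 0.00454609 m^3, so 8.5822607e-05 m^3 = 8.5822607e-05 / 0.00454609 = 0.018878334 gallon_imp ≈ 0.01888 gallon_imp (4 s.f.). Final answer: 0.01888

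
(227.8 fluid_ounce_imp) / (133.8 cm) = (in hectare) 1 fluid_ounce_imp = 2.8413063e-05 m^3, so 227.8 fluid_ounce_imp = 227.8 * 2.8413063e-05 = 0.0064724956 m^3. 1 cm = 0.01 m, so 133.8 cm = 133.8 * 0.01 = 1.338 m. Combine: 0.0064724956 m^3 / 1.338 m = 0.0048374407 m^2. 1 hectare = 10000 m^2, so 0.0048374407 m^2 = 0.0048374407 / 10000 = 4.8374407e-07 hectare ≈ 4.837e-07 hectare (4 s.f.). Final answer: 4.837e-07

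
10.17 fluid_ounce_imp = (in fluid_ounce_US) 9.771. Check: 1 fluid_ounce_imp = 2.8413063e-05 m^3, so 10.17 fluid_ounce_imp = 10.17 * 2.8413063e-05 = 0.00028896085 m^3. 1 fluid_ounce_US = 2.957353e-05 m^3, so 0.00028896085 m^3 = 0.00028896085 / 2.957353e-05 = 9.7709286 fluid_ounce_US ≈ 9.771 fluid_ounce_US (4 s.f.).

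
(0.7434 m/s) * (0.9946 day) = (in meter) 0.7434 m/s is already in m/s. 1 day = 86400 s, so 0.9946 day = 0.9946 * 86400 = 85933.44 s. Combine: 0.7434 m/s * 85933.44 s = 63882.919 m. 63882.919 m = 63882.919 meter ≈ 6.388e+04 meter (4 s.f.). Final answer: 6.388e+04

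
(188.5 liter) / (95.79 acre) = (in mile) 1 liter = 0.001 m^3, so 188.5 liter = 188.5 * 0.001 = 0.1885 m^3. 1 acre = 4046.8564 m^2, so 95.79 acre = 95.79 * 4046.8564 = 387648.38 m^2. Combine: 0.1885 m^3 / 387648.38 m^2 = 4.8626542e-07 m. 1 mile = 1609.344 m, so 4.8626542e-07 m = 4.8626542e-07 / 1609.344 = 3.0215132e-10 mile ≈ 3.022e-10 mile (4 s.f.). Final answer: 3.022e-10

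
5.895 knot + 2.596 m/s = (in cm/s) 562.9. Check: 1 knot = 0.51444444 m/s, so 5.895 knot = 5.895 * 0.51444444 = 3.03265 m/s. 2.596 m/s is already in m/s. Sum: 3.03265 + 2.596 = 5.62865 m/s. 1 cm/s = 0.01 m/s, so 5.62865 m/s = 5.62865 / 0.01 = 562.865 cm/s ≈ 562.9 cm/s (4 s.f.).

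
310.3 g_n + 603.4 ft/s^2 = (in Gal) 1 g_n = 9.80665 m/s^2, so 310.3 g_n = 310.3 * 9.80665 = 3043.0035 m/s^2. 1 ft/s^2 = 0.3048 m/s^2, so 603.4 ft/s^2 = 603.4 * 0.3048 = 183.91632 m/s^2. Sum: 3043.0035 + 183.91632 = 3226.9198 m/s^2. 1 Gal = 0.01 m/s^2, so 3226.9198 m/s^2 = 3226.9198 / 0.01 = 322691.98 Gal ≈ 3.227e+05 Gal (4 s.f.). Final answer: 3.227e+05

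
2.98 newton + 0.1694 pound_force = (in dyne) 2.98 newton = 2.98 N. 1 pound_force = 4.4482216 N, so 0.1694 pound_force = 0.1694 * 4.4482216 = 0.75352874 N. Sum: 2.98 + 0.75352874 = 3.7335287 N. 1 dyne = 1e-05 N, so 3.7335287 N = 3.7335287 / 1e-05 = 373352.87 dyne ≈ 3.734e+05 dyne (4 s.f.). Final answer: 3.734e+05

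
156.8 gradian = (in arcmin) 1 gradian = 0.015707963 rad, so 156.8 gradian = 156.8 * 0.015707963 = 2.4630086 rad. 1 arcmin = 0.00029088821 rad, so 2.4630086 rad = 2.4630086 / 0.00029088821 = 8467.2 arcmin ≈ 8467 arcmin (4 s.f.). Final answer: 8467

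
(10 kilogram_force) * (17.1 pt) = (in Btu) 0.0005607. Check: 1 kilogram_force = 9.80665 N, so 10 kilogram_force = 10 * 9.80665 = 98.0665 N. 1 pt = 0.00035277778 m, so 17.1 pt = 17.1 * 0.00035277778 = 0.0060325 m. Combine: 98.0665 N * 0.0060325 m = 0.59158616 J. 1 Btu = 1055.0559 J, so 0.59158616 J = 0.59158616 / 1055.0559 = 0.00056071549 Btu ≈ 0.0005607 Btu (4 s.f.).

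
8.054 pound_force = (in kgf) 1 pound_force = 4.4482216 N, so 8.054 pound_force = 8.054 * 4.4482216 = 35.825977 N. 1 kgf = 9.80665 N, so 35.825977 N = 35.825977 / 9.80665 = 3.6532329 kgf ≈ 3.653 kgf (4 s.f.). Final answer: 3.653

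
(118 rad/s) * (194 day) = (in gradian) 1.259e+11. Check: 118 rad/s is already in rad/s. 1 day = 86400 s, so 194 day = 194 * 86400 = 16761600 s. Combine: 118 rad/s * 16761600 s = 1.9778688e+09 rad. 1 gradian = 0.015707963 rad, so 1.9778688e+09 rad = 1.9778688e+09 / 0.015707963 = 1.2591504e+11 gradian ≈ 1.259e+11 gradian (4 s.f.).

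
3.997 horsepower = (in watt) 1 horsepower = 745.69987 W, so 3.997 horsepower = 3.997 * 745.69987 = 2980.5624 W. 2980.5624 W = 2980.5624 watt ≈ 2981 watt (4 s.f.). Final answer: 2981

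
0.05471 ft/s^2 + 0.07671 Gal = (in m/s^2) 1 ft/s^2 = 0.3048 m/s^2, so 0.05471 ft/s^2 = 0.05471 * 0.3048 = 0.016675608 m/s^2. 1 Gal = 0.01 m/s^2, so 0.07671 Gal = 0.07671 * 0.01 = 0.0007671 m/s^2. Sum: 0.016675608 + 0.0007671 = 0.017442708 m/s^2. Result: 0.017442708 m/s^2 ≈ 0.01744 m/s^2 (4 s.f.). Final answer: 0.01744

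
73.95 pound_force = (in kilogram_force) 1 pound_force = 4.4482216 N, so 73.95 pound_force = 73.95 * 4.4482216 = 328.94599 N. 1 kilogram_force = 9.80665 N, so 328.94599 N = 328.94599 / 9.80665 = 33.543156 kilogram_force ≈ 33.54 kilogram_force (4 s.f.). Final answer: 33.54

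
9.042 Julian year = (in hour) 1 Julian year = 31557600 s, so 9.042 Julian year = 9.042 * 31557600 = 2.8534382e+08 s. 1 hour = 3600 s, so 2.8534382e+08 s = 2.8534382e+08 / 3600 = 79262.172 hour ≈ 7.926e+04 hour (4 s.f.). Final answer: 7.926e+04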